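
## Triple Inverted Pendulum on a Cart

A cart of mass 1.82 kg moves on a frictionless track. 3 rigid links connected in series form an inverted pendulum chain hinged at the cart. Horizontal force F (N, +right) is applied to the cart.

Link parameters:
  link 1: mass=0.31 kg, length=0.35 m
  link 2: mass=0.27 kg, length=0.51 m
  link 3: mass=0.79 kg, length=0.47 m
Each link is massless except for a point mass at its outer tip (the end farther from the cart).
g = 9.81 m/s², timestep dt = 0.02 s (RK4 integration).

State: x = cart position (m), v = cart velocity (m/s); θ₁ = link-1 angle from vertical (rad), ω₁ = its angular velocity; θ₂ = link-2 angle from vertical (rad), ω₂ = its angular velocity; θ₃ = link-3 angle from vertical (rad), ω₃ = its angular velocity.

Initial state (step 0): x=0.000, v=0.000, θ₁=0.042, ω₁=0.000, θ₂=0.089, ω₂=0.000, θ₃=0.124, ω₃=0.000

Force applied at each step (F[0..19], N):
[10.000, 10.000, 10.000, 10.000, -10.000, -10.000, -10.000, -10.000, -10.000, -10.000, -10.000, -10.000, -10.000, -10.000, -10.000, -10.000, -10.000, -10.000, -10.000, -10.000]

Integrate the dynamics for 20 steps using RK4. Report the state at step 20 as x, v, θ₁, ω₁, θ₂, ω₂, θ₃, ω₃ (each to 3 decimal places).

apply F[0]=+10.000 → step 1: x=0.001, v=0.104, θ₁=0.038, ω₁=-0.367, θ₂=0.089, ω₂=0.043, θ₃=0.125, ω₃=0.058
apply F[1]=+10.000 → step 2: x=0.004, v=0.209, θ₁=0.027, ω₁=-0.755, θ₂=0.091, ω₂=0.099, θ₃=0.126, ω₃=0.115
apply F[2]=+10.000 → step 3: x=0.009, v=0.316, θ₁=0.008, ω₁=-1.185, θ₂=0.094, ω₂=0.181, θ₃=0.129, ω₃=0.170
apply F[3]=+10.000 → step 4: x=0.017, v=0.427, θ₁=-0.021, ω₁=-1.675, θ₂=0.098, ω₂=0.298, θ₃=0.133, ω₃=0.221
apply F[4]=-10.000 → step 5: x=0.024, v=0.322, θ₁=-0.053, ω₁=-1.619, θ₂=0.106, ω₂=0.467, θ₃=0.138, ω₃=0.268
apply F[5]=-10.000 → step 6: x=0.030, v=0.220, θ₁=-0.086, ω₁=-1.649, θ₂=0.117, ω₂=0.694, θ₃=0.144, ω₃=0.308
apply F[6]=-10.000 → step 7: x=0.033, v=0.122, θ₁=-0.120, ω₁=-1.750, θ₂=0.134, ω₂=0.973, θ₃=0.150, ω₃=0.334
apply F[7]=-10.000 → step 8: x=0.035, v=0.026, θ₁=-0.156, ω₁=-1.906, θ₂=0.157, ω₂=1.297, θ₃=0.157, ω₃=0.344
apply F[8]=-10.000 → step 9: x=0.034, v=-0.068, θ₁=-0.196, ω₁=-2.090, θ₂=0.186, ω₂=1.651, θ₃=0.164, ω₃=0.336
apply F[9]=-10.000 → step 10: x=0.032, v=-0.162, θ₁=-0.240, ω₁=-2.272, θ₂=0.223, ω₂=2.013, θ₃=0.170, ω₃=0.311
apply F[10]=-10.000 → step 11: x=0.028, v=-0.257, θ₁=-0.287, ω₁=-2.426, θ₂=0.266, ω₂=2.364, θ₃=0.176, ω₃=0.278
apply F[11]=-10.000 → step 12: x=0.022, v=-0.352, θ₁=-0.337, ω₁=-2.536, θ₂=0.317, ω₂=2.691, θ₃=0.181, ω₃=0.245
apply F[12]=-10.000 → step 13: x=0.014, v=-0.449, θ₁=-0.388, ω₁=-2.596, θ₂=0.374, ω₂=2.989, θ₃=0.186, ω₃=0.220
apply F[13]=-10.000 → step 14: x=0.004, v=-0.546, θ₁=-0.440, ω₁=-2.608, θ₂=0.436, ω₂=3.260, θ₃=0.190, ω₃=0.210
apply F[14]=-10.000 → step 15: x=-0.008, v=-0.644, θ₁=-0.492, ω₁=-2.577, θ₂=0.504, ω₂=3.510, θ₃=0.195, ω₃=0.221
apply F[15]=-10.000 → step 16: x=-0.022, v=-0.741, θ₁=-0.543, ω₁=-2.505, θ₂=0.577, ω₂=3.747, θ₃=0.199, ω₃=0.256
apply F[16]=-10.000 → step 17: x=-0.038, v=-0.837, θ₁=-0.592, ω₁=-2.397, θ₂=0.654, ω₂=3.976, θ₃=0.205, ω₃=0.322
apply F[17]=-10.000 → step 18: x=-0.056, v=-0.932, θ₁=-0.639, ω₁=-2.254, θ₂=0.736, ω₂=4.205, θ₃=0.213, ω₃=0.424
apply F[18]=-10.000 → step 19: x=-0.075, v=-1.024, θ₁=-0.682, ω₁=-2.075, θ₂=0.822, ω₂=4.439, θ₃=0.222, ω₃=0.569
apply F[19]=-10.000 → step 20: x=-0.097, v=-1.114, θ₁=-0.721, ω₁=-1.857, θ₂=0.913, ω₂=4.682, θ₃=0.236, ω₃=0.765

Answer: x=-0.097, v=-1.114, θ₁=-0.721, ω₁=-1.857, θ₂=0.913, ω₂=4.682, θ₃=0.236, ω₃=0.765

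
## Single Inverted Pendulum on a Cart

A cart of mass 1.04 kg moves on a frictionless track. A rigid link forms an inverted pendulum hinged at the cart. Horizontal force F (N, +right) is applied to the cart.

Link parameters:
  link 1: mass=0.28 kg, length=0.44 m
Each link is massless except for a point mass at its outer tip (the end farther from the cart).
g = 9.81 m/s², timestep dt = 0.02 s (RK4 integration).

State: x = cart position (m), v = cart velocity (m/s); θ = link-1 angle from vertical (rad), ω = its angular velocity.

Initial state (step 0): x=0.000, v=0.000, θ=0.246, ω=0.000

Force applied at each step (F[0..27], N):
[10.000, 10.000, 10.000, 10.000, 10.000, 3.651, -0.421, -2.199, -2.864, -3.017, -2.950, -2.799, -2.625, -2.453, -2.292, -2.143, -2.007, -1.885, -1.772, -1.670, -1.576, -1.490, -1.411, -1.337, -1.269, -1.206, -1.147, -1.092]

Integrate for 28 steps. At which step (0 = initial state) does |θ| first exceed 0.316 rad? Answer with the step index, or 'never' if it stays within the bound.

Answer: never

Derivation:
apply F[0]=+10.000 → step 1: x=0.002, v=0.177, θ=0.243, ω=-0.282
apply F[1]=+10.000 → step 2: x=0.007, v=0.355, θ=0.235, ω=-0.569
apply F[2]=+10.000 → step 3: x=0.016, v=0.533, θ=0.220, ω=-0.863
apply F[3]=+10.000 → step 4: x=0.028, v=0.713, θ=0.200, ω=-1.169
apply F[4]=+10.000 → step 5: x=0.044, v=0.895, θ=0.173, ω=-1.492
apply F[5]=+3.651 → step 6: x=0.063, v=0.957, θ=0.143, ω=-1.562
apply F[6]=-0.421 → step 7: x=0.082, v=0.943, θ=0.113, ω=-1.474
apply F[7]=-2.199 → step 8: x=0.100, v=0.896, θ=0.085, ω=-1.324
apply F[8]=-2.864 → step 9: x=0.118, v=0.838, θ=0.060, ω=-1.159
apply F[9]=-3.017 → step 10: x=0.134, v=0.777, θ=0.038, ω=-1.000
apply F[10]=-2.950 → step 11: x=0.149, v=0.719, θ=0.020, ω=-0.855
apply F[11]=-2.799 → step 12: x=0.163, v=0.665, θ=0.004, ω=-0.726
apply F[12]=-2.625 → step 13: x=0.175, v=0.614, θ=-0.009, ω=-0.613
apply F[13]=-2.453 → step 14: x=0.187, v=0.568, θ=-0.021, ω=-0.514
apply F[14]=-2.292 → step 15: x=0.198, v=0.525, θ=-0.030, ω=-0.429
apply F[15]=-2.143 → step 16: x=0.208, v=0.486, θ=-0.038, ω=-0.354
apply F[16]=-2.007 → step 17: x=0.218, v=0.449, θ=-0.044, ω=-0.290
apply F[17]=-1.885 → step 18: x=0.226, v=0.416, θ=-0.050, ω=-0.234
apply F[18]=-1.772 → step 19: x=0.234, v=0.384, θ=-0.054, ω=-0.186
apply F[19]=-1.670 → step 20: x=0.242, v=0.355, θ=-0.057, ω=-0.145
apply F[20]=-1.576 → step 21: x=0.249, v=0.328, θ=-0.060, ω=-0.109
apply F[21]=-1.490 → step 22: x=0.255, v=0.303, θ=-0.062, ω=-0.079
apply F[22]=-1.411 → step 23: x=0.261, v=0.279, θ=-0.063, ω=-0.052
apply F[23]=-1.337 → step 24: x=0.266, v=0.256, θ=-0.064, ω=-0.030
apply F[24]=-1.269 → step 25: x=0.271, v=0.235, θ=-0.064, ω=-0.011
apply F[25]=-1.206 → step 26: x=0.275, v=0.216, θ=-0.064, ω=0.006
apply F[26]=-1.147 → step 27: x=0.280, v=0.197, θ=-0.064, ω=0.020
apply F[27]=-1.092 → step 28: x=0.283, v=0.179, θ=-0.063, ω=0.031
max |θ| = 0.246 ≤ 0.316 over all 29 states.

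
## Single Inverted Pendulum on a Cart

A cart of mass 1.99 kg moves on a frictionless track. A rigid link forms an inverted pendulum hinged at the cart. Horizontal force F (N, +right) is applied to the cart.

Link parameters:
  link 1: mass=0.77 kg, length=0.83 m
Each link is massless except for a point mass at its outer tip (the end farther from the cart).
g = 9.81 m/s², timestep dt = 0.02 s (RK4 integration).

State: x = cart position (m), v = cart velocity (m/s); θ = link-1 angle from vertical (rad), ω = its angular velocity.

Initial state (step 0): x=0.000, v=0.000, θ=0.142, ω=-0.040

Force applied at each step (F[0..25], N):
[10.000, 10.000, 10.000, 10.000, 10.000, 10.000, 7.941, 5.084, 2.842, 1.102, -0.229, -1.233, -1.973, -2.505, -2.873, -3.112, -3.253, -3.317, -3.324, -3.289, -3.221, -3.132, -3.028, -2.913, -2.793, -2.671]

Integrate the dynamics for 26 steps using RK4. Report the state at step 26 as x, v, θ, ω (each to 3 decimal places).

Answer: x=0.239, v=0.257, θ=-0.039, ω=-0.083

Derivation:
apply F[0]=+10.000 → step 1: x=0.001, v=0.089, θ=0.140, ω=-0.113
apply F[1]=+10.000 → step 2: x=0.004, v=0.179, θ=0.137, ω=-0.187
apply F[2]=+10.000 → step 3: x=0.008, v=0.268, θ=0.133, ω=-0.262
apply F[3]=+10.000 → step 4: x=0.014, v=0.359, θ=0.127, ω=-0.339
apply F[4]=+10.000 → step 5: x=0.022, v=0.449, θ=0.119, ω=-0.419
apply F[5]=+10.000 → step 6: x=0.032, v=0.541, θ=0.110, ω=-0.501
apply F[6]=+7.941 → step 7: x=0.044, v=0.613, θ=0.100, ω=-0.563
apply F[7]=+5.084 → step 8: x=0.057, v=0.657, θ=0.088, ω=-0.593
apply F[8]=+2.842 → step 9: x=0.070, v=0.679, θ=0.076, ω=-0.601
apply F[9]=+1.102 → step 10: x=0.084, v=0.685, θ=0.064, ω=-0.592
apply F[10]=-0.229 → step 11: x=0.097, v=0.679, θ=0.053, ω=-0.570
apply F[11]=-1.233 → step 12: x=0.111, v=0.663, θ=0.041, ω=-0.540
apply F[12]=-1.973 → step 13: x=0.124, v=0.640, θ=0.031, ω=-0.504
apply F[13]=-2.505 → step 14: x=0.136, v=0.613, θ=0.021, ω=-0.465
apply F[14]=-2.873 → step 15: x=0.148, v=0.583, θ=0.012, ω=-0.425
apply F[15]=-3.112 → step 16: x=0.159, v=0.551, θ=0.004, ω=-0.385
apply F[16]=-3.253 → step 17: x=0.170, v=0.518, θ=-0.003, ω=-0.345
apply F[17]=-3.317 → step 18: x=0.180, v=0.486, θ=-0.009, ω=-0.307
apply F[18]=-3.324 → step 19: x=0.190, v=0.453, θ=-0.015, ω=-0.271
apply F[19]=-3.289 → step 20: x=0.198, v=0.421, θ=-0.020, ω=-0.237
apply F[20]=-3.221 → step 21: x=0.206, v=0.391, θ=-0.025, ω=-0.205
apply F[21]=-3.132 → step 22: x=0.214, v=0.361, θ=-0.029, ω=-0.176
apply F[22]=-3.028 → step 23: x=0.221, v=0.333, θ=-0.032, ω=-0.149
apply F[23]=-2.913 → step 24: x=0.227, v=0.306, θ=-0.035, ω=-0.125
apply F[24]=-2.793 → step 25: x=0.233, v=0.281, θ=-0.037, ω=-0.103
apply F[25]=-2.671 → step 26: x=0.239, v=0.257, θ=-0.039, ω=-0.083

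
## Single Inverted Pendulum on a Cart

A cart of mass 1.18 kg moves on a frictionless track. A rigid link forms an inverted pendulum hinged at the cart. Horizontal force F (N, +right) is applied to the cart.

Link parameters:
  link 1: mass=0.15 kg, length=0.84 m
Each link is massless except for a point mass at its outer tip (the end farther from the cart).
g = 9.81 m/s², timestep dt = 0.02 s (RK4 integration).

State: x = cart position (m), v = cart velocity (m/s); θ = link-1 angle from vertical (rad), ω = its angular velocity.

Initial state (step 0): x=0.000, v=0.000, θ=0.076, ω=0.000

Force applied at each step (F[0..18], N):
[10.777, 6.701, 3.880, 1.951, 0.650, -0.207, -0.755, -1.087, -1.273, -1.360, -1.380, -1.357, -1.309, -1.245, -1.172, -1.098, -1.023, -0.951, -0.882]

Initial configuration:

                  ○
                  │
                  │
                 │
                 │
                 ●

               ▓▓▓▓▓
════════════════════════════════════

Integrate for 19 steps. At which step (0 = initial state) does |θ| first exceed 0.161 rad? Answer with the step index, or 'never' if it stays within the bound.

Answer: never

Derivation:
apply F[0]=+10.777 → step 1: x=0.002, v=0.181, θ=0.074, ω=-0.197
apply F[1]=+6.701 → step 2: x=0.007, v=0.292, θ=0.069, ω=-0.313
apply F[2]=+3.880 → step 3: x=0.013, v=0.357, θ=0.062, ω=-0.374
apply F[3]=+1.951 → step 4: x=0.020, v=0.388, θ=0.054, ω=-0.398
apply F[4]=+0.650 → step 5: x=0.028, v=0.398, θ=0.046, ω=-0.398
apply F[5]=-0.207 → step 6: x=0.036, v=0.393, θ=0.039, ω=-0.382
apply F[6]=-0.755 → step 7: x=0.044, v=0.380, θ=0.031, ω=-0.358
apply F[7]=-1.087 → step 8: x=0.051, v=0.361, θ=0.024, ω=-0.329
apply F[8]=-1.273 → step 9: x=0.058, v=0.338, θ=0.018, ω=-0.297
apply F[9]=-1.360 → step 10: x=0.065, v=0.315, θ=0.012, ω=-0.266
apply F[10]=-1.380 → step 11: x=0.071, v=0.291, θ=0.007, ω=-0.235
apply F[11]=-1.357 → step 12: x=0.077, v=0.268, θ=0.003, ω=-0.207
apply F[12]=-1.309 → step 13: x=0.082, v=0.246, θ=-0.001, ω=-0.180
apply F[13]=-1.245 → step 14: x=0.086, v=0.225, θ=-0.004, ω=-0.156
apply F[14]=-1.172 → step 15: x=0.091, v=0.205, θ=-0.007, ω=-0.133
apply F[15]=-1.098 → step 16: x=0.095, v=0.187, θ=-0.010, ω=-0.113
apply F[16]=-1.023 → step 17: x=0.098, v=0.170, θ=-0.012, ω=-0.096
apply F[17]=-0.951 → step 18: x=0.101, v=0.154, θ=-0.013, ω=-0.080
apply F[18]=-0.882 → step 19: x=0.104, v=0.139, θ=-0.015, ω=-0.066
max |θ| = 0.076 ≤ 0.161 over all 20 states.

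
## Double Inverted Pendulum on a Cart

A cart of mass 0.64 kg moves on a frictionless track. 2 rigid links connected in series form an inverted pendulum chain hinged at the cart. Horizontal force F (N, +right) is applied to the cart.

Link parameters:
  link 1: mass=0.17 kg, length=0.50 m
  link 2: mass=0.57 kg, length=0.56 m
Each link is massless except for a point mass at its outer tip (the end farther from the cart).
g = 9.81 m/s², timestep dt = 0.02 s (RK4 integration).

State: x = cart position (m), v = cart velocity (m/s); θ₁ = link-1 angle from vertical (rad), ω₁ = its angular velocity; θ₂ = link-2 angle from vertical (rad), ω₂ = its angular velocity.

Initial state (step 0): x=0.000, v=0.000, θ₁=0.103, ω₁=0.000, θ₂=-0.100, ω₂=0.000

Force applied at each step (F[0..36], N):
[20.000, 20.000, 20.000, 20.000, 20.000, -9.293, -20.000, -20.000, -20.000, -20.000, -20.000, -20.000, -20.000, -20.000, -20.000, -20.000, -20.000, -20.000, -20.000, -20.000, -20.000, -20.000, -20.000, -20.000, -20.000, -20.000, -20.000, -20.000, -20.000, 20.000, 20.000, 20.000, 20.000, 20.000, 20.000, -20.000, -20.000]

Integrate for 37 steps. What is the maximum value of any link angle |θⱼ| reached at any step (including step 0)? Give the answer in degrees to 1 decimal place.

apply F[0]=+20.000 → step 1: x=0.006, v=0.599, θ₁=0.094, ω₁=-0.861, θ₂=-0.103, ω₂=-0.346
apply F[1]=+20.000 → step 2: x=0.024, v=1.205, θ₁=0.068, ω₁=-1.785, θ₂=-0.114, ω₂=-0.643
apply F[2]=+20.000 → step 3: x=0.054, v=1.821, θ₁=0.022, ω₁=-2.831, θ₂=-0.129, ω₂=-0.841
apply F[3]=+20.000 → step 4: x=0.097, v=2.446, θ₁=-0.046, ω₁=-4.031, θ₂=-0.146, ω₂=-0.906
apply F[4]=+20.000 → step 5: x=0.152, v=3.061, θ₁=-0.140, ω₁=-5.320, θ₂=-0.164, ω₂=-0.871
apply F[5]=-9.293 → step 6: x=0.210, v=2.768, θ₁=-0.241, ω₁=-4.821, θ₂=-0.181, ω₂=-0.869
apply F[6]=-20.000 → step 7: x=0.260, v=2.192, θ₁=-0.328, ω₁=-3.926, θ₂=-0.198, ω₂=-0.754
apply F[7]=-20.000 → step 8: x=0.298, v=1.659, θ₁=-0.400, ω₁=-3.303, θ₂=-0.211, ω₂=-0.477
apply F[8]=-20.000 → step 9: x=0.326, v=1.156, θ₁=-0.462, ω₁=-2.910, θ₂=-0.216, ω₂=-0.054
apply F[9]=-20.000 → step 10: x=0.345, v=0.671, θ₁=-0.517, ω₁=-2.692, θ₂=-0.212, ω₂=0.491
apply F[10]=-20.000 → step 11: x=0.353, v=0.194, θ₁=-0.570, ω₁=-2.595, θ₂=-0.196, ω₂=1.131
apply F[11]=-20.000 → step 12: x=0.352, v=-0.284, θ₁=-0.622, ω₁=-2.562, θ₂=-0.166, ω₂=1.834
apply F[12]=-20.000 → step 13: x=0.342, v=-0.772, θ₁=-0.673, ω₁=-2.534, θ₂=-0.122, ω₂=2.567
apply F[13]=-20.000 → step 14: x=0.321, v=-1.273, θ₁=-0.723, ω₁=-2.457, θ₂=-0.064, ω₂=3.305
apply F[14]=-20.000 → step 15: x=0.291, v=-1.786, θ₁=-0.770, ω₁=-2.288, θ₂=0.010, ω₂=4.031
apply F[15]=-20.000 → step 16: x=0.250, v=-2.310, θ₁=-0.813, ω₁=-1.992, θ₂=0.098, ω₂=4.747
apply F[16]=-20.000 → step 17: x=0.198, v=-2.840, θ₁=-0.849, ω₁=-1.537, θ₂=0.200, ω₂=5.463
apply F[17]=-20.000 → step 18: x=0.136, v=-3.373, θ₁=-0.874, ω₁=-0.890, θ₂=0.316, ω₂=6.197
apply F[18]=-20.000 → step 19: x=0.063, v=-3.905, θ₁=-0.883, ω₁=-0.004, θ₂=0.448, ω₂=6.965
apply F[19]=-20.000 → step 20: x=-0.020, v=-4.436, θ₁=-0.872, ω₁=1.175, θ₂=0.595, ω₂=7.777
apply F[20]=-20.000 → step 21: x=-0.114, v=-4.966, θ₁=-0.834, ω₁=2.705, θ₂=0.759, ω₂=8.615
apply F[21]=-20.000 → step 22: x=-0.219, v=-5.506, θ₁=-0.761, ω₁=4.628, θ₂=0.940, ω₂=9.410
apply F[22]=-20.000 → step 23: x=-0.334, v=-6.074, θ₁=-0.646, ω₁=6.929, θ₂=1.134, ω₂=9.991
apply F[23]=-20.000 → step 24: x=-0.462, v=-6.694, θ₁=-0.482, ω₁=9.474, θ₂=1.336, ω₂=10.032
apply F[24]=-20.000 → step 25: x=-0.603, v=-7.371, θ₁=-0.267, ω₁=11.949, θ₂=1.529, ω₂=9.065
apply F[25]=-20.000 → step 26: x=-0.757, v=-8.041, θ₁=-0.007, ω₁=13.956, θ₂=1.689, ω₂=6.721
apply F[26]=-20.000 → step 27: x=-0.923, v=-8.588, θ₁=0.287, ω₁=15.440, θ₂=1.789, ω₂=3.086
apply F[27]=-20.000 → step 28: x=-1.099, v=-8.900, θ₁=0.611, ω₁=17.090, θ₂=1.806, ω₂=-1.590
apply F[28]=-20.000 → step 29: x=-1.276, v=-8.669, θ₁=0.982, ω₁=20.529, θ₂=1.714, ω₂=-7.982
apply F[29]=+20.000 → step 30: x=-1.424, v=-5.693, θ₁=1.432, ω₁=24.058, θ₂=1.489, ω₂=-13.694
apply F[30]=+20.000 → step 31: x=-1.502, v=-2.390, θ₁=1.885, ω₁=20.541, θ₂=1.250, ω₂=-9.028
apply F[31]=+20.000 → step 32: x=-1.532, v=-0.823, θ₁=2.274, ω₁=18.919, θ₂=1.126, ω₂=-3.555
apply F[32]=+20.000 → step 33: x=-1.537, v=0.340, θ₁=2.659, ω₁=19.902, θ₂=1.109, ω₂=2.129
apply F[33]=+20.000 → step 34: x=-1.520, v=1.267, θ₁=3.079, ω₁=22.091, θ₂=1.225, ω₂=9.815
apply F[34]=+20.000 → step 35: x=-1.490, v=1.676, θ₁=3.529, ω₁=22.254, θ₂=1.510, ω₂=18.397
apply F[35]=-20.000 → step 36: x=-1.466, v=0.776, θ₁=3.910, ω₁=15.226, θ₂=1.920, ω₂=21.681
apply F[36]=-20.000 → step 37: x=-1.456, v=0.228, θ₁=4.128, ω₁=6.527, θ₂=2.350, ω₂=21.067
Max |angle| over trajectory = 4.128 rad = 236.5°.

Answer: 236.5°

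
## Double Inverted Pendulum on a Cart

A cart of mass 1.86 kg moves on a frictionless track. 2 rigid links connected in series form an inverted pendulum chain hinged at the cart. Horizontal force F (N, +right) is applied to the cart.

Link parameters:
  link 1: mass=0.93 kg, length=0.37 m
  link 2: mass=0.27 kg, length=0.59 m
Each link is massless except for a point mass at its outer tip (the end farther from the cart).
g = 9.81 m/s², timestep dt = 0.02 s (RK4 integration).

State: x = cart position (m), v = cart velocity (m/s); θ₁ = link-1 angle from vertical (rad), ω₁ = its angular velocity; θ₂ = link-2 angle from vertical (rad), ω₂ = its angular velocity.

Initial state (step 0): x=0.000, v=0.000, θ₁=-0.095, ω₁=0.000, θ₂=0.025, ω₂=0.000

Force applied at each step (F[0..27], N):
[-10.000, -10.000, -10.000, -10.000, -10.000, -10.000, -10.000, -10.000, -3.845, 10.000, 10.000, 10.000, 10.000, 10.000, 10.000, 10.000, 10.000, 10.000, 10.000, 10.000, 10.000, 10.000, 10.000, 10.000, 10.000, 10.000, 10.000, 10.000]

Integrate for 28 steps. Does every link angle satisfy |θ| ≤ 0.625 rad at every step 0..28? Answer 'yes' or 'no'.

apply F[0]=-10.000 → step 1: x=-0.001, v=-0.095, θ₁=-0.093, ω₁=0.187, θ₂=0.026, ω₂=0.053
apply F[1]=-10.000 → step 2: x=-0.004, v=-0.191, θ₁=-0.087, ω₁=0.378, θ₂=0.027, ω₂=0.105
apply F[2]=-10.000 → step 3: x=-0.009, v=-0.288, θ₁=-0.078, ω₁=0.578, θ₂=0.030, ω₂=0.154
apply F[3]=-10.000 → step 4: x=-0.015, v=-0.386, θ₁=-0.064, ω₁=0.789, θ₂=0.033, ω₂=0.198
apply F[4]=-10.000 → step 5: x=-0.024, v=-0.487, θ₁=-0.046, ω₁=1.017, θ₂=0.038, ω₂=0.237
apply F[5]=-10.000 → step 6: x=-0.035, v=-0.590, θ₁=-0.023, ω₁=1.266, θ₂=0.043, ω₂=0.268
apply F[6]=-10.000 → step 7: x=-0.048, v=-0.696, θ₁=0.005, ω₁=1.540, θ₂=0.048, ω₂=0.290
apply F[7]=-10.000 → step 8: x=-0.063, v=-0.806, θ₁=0.038, ω₁=1.844, θ₂=0.054, ω₂=0.302
apply F[8]=-3.845 → step 9: x=-0.079, v=-0.853, θ₁=0.077, ω₁=2.002, θ₂=0.060, ω₂=0.302
apply F[9]=+10.000 → step 10: x=-0.095, v=-0.757, θ₁=0.115, ω₁=1.798, θ₂=0.066, ω₂=0.289
apply F[10]=+10.000 → step 11: x=-0.110, v=-0.665, θ₁=0.149, ω₁=1.631, θ₂=0.072, ω₂=0.264
apply F[11]=+10.000 → step 12: x=-0.122, v=-0.577, θ₁=0.180, ω₁=1.498, θ₂=0.077, ω₂=0.226
apply F[12]=+10.000 → step 13: x=-0.133, v=-0.494, θ₁=0.209, ω₁=1.396, θ₂=0.081, ω₂=0.177
apply F[13]=+10.000 → step 14: x=-0.142, v=-0.414, θ₁=0.236, ω₁=1.324, θ₂=0.084, ω₂=0.118
apply F[14]=+10.000 → step 15: x=-0.149, v=-0.338, θ₁=0.262, ω₁=1.279, θ₂=0.085, ω₂=0.048
apply F[15]=+10.000 → step 16: x=-0.155, v=-0.264, θ₁=0.288, ω₁=1.260, θ₂=0.086, ω₂=-0.032
apply F[16]=+10.000 → step 17: x=-0.160, v=-0.194, θ₁=0.313, ω₁=1.267, θ₂=0.084, ω₂=-0.123
apply F[17]=+10.000 → step 18: x=-0.163, v=-0.126, θ₁=0.338, ω₁=1.298, θ₂=0.081, ω₂=-0.224
apply F[18]=+10.000 → step 19: x=-0.165, v=-0.060, θ₁=0.365, ω₁=1.353, θ₂=0.075, ω₂=-0.336
apply F[19]=+10.000 → step 20: x=-0.165, v=0.003, θ₁=0.393, ω₁=1.432, θ₂=0.067, ω₂=-0.459
apply F[20]=+10.000 → step 21: x=-0.165, v=0.064, θ₁=0.422, ω₁=1.534, θ₂=0.057, ω₂=-0.593
apply F[21]=+10.000 → step 22: x=-0.163, v=0.124, θ₁=0.454, ω₁=1.661, θ₂=0.043, ω₂=-0.738
apply F[22]=+10.000 → step 23: x=-0.160, v=0.182, θ₁=0.489, ω₁=1.810, θ₂=0.027, ω₂=-0.894
apply F[23]=+10.000 → step 24: x=-0.156, v=0.239, θ₁=0.527, ω₁=1.981, θ₂=0.007, ω₂=-1.059
apply F[24]=+10.000 → step 25: x=-0.150, v=0.296, θ₁=0.568, ω₁=2.173, θ₂=-0.015, ω₂=-1.231
apply F[25]=+10.000 → step 26: x=-0.144, v=0.354, θ₁=0.614, ω₁=2.383, θ₂=-0.042, ω₂=-1.407
apply F[26]=+10.000 → step 27: x=-0.136, v=0.412, θ₁=0.664, ω₁=2.610, θ₂=-0.072, ω₂=-1.585
apply F[27]=+10.000 → step 28: x=-0.127, v=0.473, θ₁=0.718, ω₁=2.851, θ₂=-0.105, ω₂=-1.758
Max |angle| over trajectory = 0.718 rad; bound = 0.625 → exceeded.

Answer: no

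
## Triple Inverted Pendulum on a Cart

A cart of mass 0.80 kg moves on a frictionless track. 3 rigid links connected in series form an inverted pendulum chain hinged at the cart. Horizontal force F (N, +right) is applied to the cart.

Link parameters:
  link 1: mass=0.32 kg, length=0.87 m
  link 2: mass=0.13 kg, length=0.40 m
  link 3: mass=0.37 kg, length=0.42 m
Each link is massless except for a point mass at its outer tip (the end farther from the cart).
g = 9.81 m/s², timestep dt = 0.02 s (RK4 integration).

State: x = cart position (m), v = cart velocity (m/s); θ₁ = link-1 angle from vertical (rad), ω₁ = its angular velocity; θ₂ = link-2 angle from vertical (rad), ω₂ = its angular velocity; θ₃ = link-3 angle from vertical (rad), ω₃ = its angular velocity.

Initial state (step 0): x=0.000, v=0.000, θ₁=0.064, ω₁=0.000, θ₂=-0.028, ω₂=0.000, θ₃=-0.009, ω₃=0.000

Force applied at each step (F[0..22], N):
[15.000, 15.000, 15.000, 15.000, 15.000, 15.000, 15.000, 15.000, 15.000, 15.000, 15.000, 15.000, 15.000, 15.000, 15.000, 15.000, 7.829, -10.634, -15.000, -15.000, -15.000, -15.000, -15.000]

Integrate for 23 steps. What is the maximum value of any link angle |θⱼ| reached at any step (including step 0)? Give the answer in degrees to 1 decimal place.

Answer: 90.4°

Derivation:
apply F[0]=+15.000 → step 1: x=0.004, v=0.361, θ₁=0.060, ω₁=-0.365, θ₂=-0.030, ω₂=-0.155, θ₃=-0.009, ω₃=0.038
apply F[1]=+15.000 → step 2: x=0.014, v=0.724, θ₁=0.049, ω₁=-0.737, θ₂=-0.034, ω₂=-0.306, θ₃=-0.007, ω₃=0.083
apply F[2]=+15.000 → step 3: x=0.033, v=1.091, θ₁=0.031, ω₁=-1.122, θ₂=-0.042, ω₂=-0.445, θ₃=-0.005, ω₃=0.138
apply F[3]=+15.000 → step 4: x=0.058, v=1.463, θ₁=0.004, ω₁=-1.526, θ₂=-0.052, ω₂=-0.566, θ₃=-0.002, ω₃=0.203
apply F[4]=+15.000 → step 5: x=0.091, v=1.840, θ₁=-0.030, ω₁=-1.951, θ₂=-0.064, ω₂=-0.661, θ₃=0.003, ω₃=0.274
apply F[5]=+15.000 → step 6: x=0.132, v=2.219, θ₁=-0.074, ω₁=-2.395, θ₂=-0.078, ω₂=-0.721, θ₃=0.009, ω₃=0.335
apply F[6]=+15.000 → step 7: x=0.180, v=2.597, θ₁=-0.126, ω₁=-2.850, θ₂=-0.093, ω₂=-0.740, θ₃=0.016, ω₃=0.363
apply F[7]=+15.000 → step 8: x=0.236, v=2.967, θ₁=-0.188, ω₁=-3.301, θ₂=-0.107, ω₂=-0.724, θ₃=0.023, ω₃=0.326
apply F[8]=+15.000 → step 9: x=0.298, v=3.319, θ₁=-0.258, ω₁=-3.726, θ₂=-0.122, ω₂=-0.697, θ₃=0.029, ω₃=0.200
apply F[9]=+15.000 → step 10: x=0.368, v=3.645, θ₁=-0.337, ω₁=-4.102, θ₂=-0.135, ω₂=-0.698, θ₃=0.030, ω₃=-0.029
apply F[10]=+15.000 → step 11: x=0.444, v=3.938, θ₁=-0.422, ω₁=-4.412, θ₂=-0.150, ω₂=-0.777, θ₃=0.027, ω₃=-0.350
apply F[11]=+15.000 → step 12: x=0.525, v=4.196, θ₁=-0.512, ω₁=-4.649, θ₂=-0.167, ω₂=-0.974, θ₃=0.016, ω₃=-0.739
apply F[12]=+15.000 → step 13: x=0.612, v=4.420, θ₁=-0.607, ω₁=-4.817, θ₂=-0.190, ω₂=-1.307, θ₃=-0.003, ω₃=-1.168
apply F[13]=+15.000 → step 14: x=0.702, v=4.613, θ₁=-0.705, ω₁=-4.923, θ₂=-0.221, ω₂=-1.770, θ₃=-0.031, ω₃=-1.620
apply F[14]=+15.000 → step 15: x=0.796, v=4.778, θ₁=-0.804, ω₁=-4.977, θ₂=-0.261, ω₂=-2.341, θ₃=-0.068, ω₃=-2.091
apply F[15]=+15.000 → step 16: x=0.893, v=4.919, θ₁=-0.904, ω₁=-4.984, θ₂=-0.315, ω₂=-2.987, θ₃=-0.115, ω₃=-2.590
apply F[16]=+7.829 → step 17: x=0.991, v=4.914, θ₁=-1.003, ω₁=-4.921, θ₂=-0.380, ω₂=-3.503, θ₃=-0.171, ω₃=-3.032
apply F[17]=-10.634 → step 18: x=1.086, v=4.589, θ₁=-1.100, ω₁=-4.814, θ₂=-0.450, ω₂=-3.562, θ₃=-0.234, ω₃=-3.246
apply F[18]=-15.000 → step 19: x=1.174, v=4.195, θ₁=-1.195, ω₁=-4.748, θ₂=-0.521, ω₂=-3.489, θ₃=-0.300, ω₃=-3.400
apply F[19]=-15.000 → step 20: x=1.254, v=3.802, θ₁=-1.290, ω₁=-4.730, θ₂=-0.590, ω₂=-3.407, θ₃=-0.370, ω₃=-3.552
apply F[20]=-15.000 → step 21: x=1.326, v=3.407, θ₁=-1.385, ω₁=-4.752, θ₂=-0.657, ω₂=-3.332, θ₃=-0.442, ω₃=-3.706
apply F[21]=-15.000 → step 22: x=1.390, v=3.004, θ₁=-1.480, ω₁=-4.810, θ₂=-0.723, ω₂=-3.279, θ₃=-0.518, ω₃=-3.866
apply F[22]=-15.000 → step 23: x=1.446, v=2.592, θ₁=-1.578, ω₁=-4.900, θ₂=-0.789, ω₂=-3.267, θ₃=-0.597, ω₃=-4.033
Max |angle| over trajectory = 1.578 rad = 90.4°.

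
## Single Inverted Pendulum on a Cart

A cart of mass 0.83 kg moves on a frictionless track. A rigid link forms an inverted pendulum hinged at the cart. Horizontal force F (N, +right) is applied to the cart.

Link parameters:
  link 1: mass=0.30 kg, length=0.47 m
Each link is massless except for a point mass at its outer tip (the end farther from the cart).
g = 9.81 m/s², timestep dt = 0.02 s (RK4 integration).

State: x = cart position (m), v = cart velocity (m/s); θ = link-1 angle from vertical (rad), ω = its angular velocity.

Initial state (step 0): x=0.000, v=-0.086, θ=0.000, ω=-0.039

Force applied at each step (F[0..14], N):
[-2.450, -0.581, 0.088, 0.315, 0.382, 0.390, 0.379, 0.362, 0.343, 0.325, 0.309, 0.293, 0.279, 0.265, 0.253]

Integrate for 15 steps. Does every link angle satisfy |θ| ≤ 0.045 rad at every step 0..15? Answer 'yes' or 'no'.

apply F[0]=-2.450 → step 1: x=-0.002, v=-0.145, θ=0.000, ω=0.087
apply F[1]=-0.581 → step 2: x=-0.005, v=-0.159, θ=0.003, ω=0.117
apply F[2]=+0.088 → step 3: x=-0.009, v=-0.157, θ=0.005, ω=0.115
apply F[3]=+0.315 → step 4: x=-0.012, v=-0.150, θ=0.007, ω=0.102
apply F[4]=+0.382 → step 5: x=-0.015, v=-0.141, θ=0.009, ω=0.087
apply F[5]=+0.390 → step 6: x=-0.017, v=-0.133, θ=0.010, ω=0.072
apply F[6]=+0.379 → step 7: x=-0.020, v=-0.124, θ=0.012, ω=0.059
apply F[7]=+0.362 → step 8: x=-0.022, v=-0.117, θ=0.013, ω=0.048
apply F[8]=+0.343 → step 9: x=-0.024, v=-0.109, θ=0.014, ω=0.038
apply F[9]=+0.325 → step 10: x=-0.027, v=-0.102, θ=0.014, ω=0.029
apply F[10]=+0.309 → step 11: x=-0.029, v=-0.096, θ=0.015, ω=0.022
apply F[11]=+0.293 → step 12: x=-0.030, v=-0.090, θ=0.015, ω=0.015
apply F[12]=+0.279 → step 13: x=-0.032, v=-0.084, θ=0.016, ω=0.010
apply F[13]=+0.265 → step 14: x=-0.034, v=-0.079, θ=0.016, ω=0.005
apply F[14]=+0.253 → step 15: x=-0.035, v=-0.074, θ=0.016, ω=0.001
Max |angle| over trajectory = 0.016 rad; bound = 0.045 → within bound.

Answer: yes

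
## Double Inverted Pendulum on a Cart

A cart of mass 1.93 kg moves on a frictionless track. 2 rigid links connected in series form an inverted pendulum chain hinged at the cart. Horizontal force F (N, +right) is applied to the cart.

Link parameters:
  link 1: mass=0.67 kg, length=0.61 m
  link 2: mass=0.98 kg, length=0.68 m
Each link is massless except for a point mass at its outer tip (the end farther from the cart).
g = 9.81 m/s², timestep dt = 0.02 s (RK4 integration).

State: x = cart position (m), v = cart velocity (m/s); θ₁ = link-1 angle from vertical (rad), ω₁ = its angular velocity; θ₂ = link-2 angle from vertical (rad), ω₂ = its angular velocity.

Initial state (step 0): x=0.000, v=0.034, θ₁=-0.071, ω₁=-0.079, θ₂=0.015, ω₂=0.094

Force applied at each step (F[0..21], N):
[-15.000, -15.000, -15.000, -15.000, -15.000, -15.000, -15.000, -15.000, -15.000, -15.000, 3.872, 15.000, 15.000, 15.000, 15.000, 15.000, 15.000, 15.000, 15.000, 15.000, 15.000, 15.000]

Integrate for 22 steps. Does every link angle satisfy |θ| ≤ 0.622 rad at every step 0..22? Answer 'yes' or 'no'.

apply F[0]=-15.000 → step 1: x=-0.001, v=-0.109, θ₁=-0.071, ω₁=0.090, θ₂=0.018, ω₂=0.158
apply F[1]=-15.000 → step 2: x=-0.004, v=-0.252, θ₁=-0.067, ω₁=0.259, θ₂=0.021, ω₂=0.223
apply F[2]=-15.000 → step 3: x=-0.011, v=-0.397, θ₁=-0.061, ω₁=0.433, θ₂=0.026, ω₂=0.287
apply F[3]=-15.000 → step 4: x=-0.020, v=-0.543, θ₁=-0.050, ω₁=0.614, θ₂=0.033, ω₂=0.348
apply F[4]=-15.000 → step 5: x=-0.033, v=-0.691, θ₁=-0.036, ω₁=0.806, θ₂=0.040, ω₂=0.404
apply F[5]=-15.000 → step 6: x=-0.048, v=-0.842, θ₁=-0.018, ω₁=1.013, θ₂=0.049, ω₂=0.453
apply F[6]=-15.000 → step 7: x=-0.066, v=-0.997, θ₁=0.005, ω₁=1.238, θ₂=0.058, ω₂=0.492
apply F[7]=-15.000 → step 8: x=-0.088, v=-1.155, θ₁=0.032, ω₁=1.485, θ₂=0.069, ω₂=0.520
apply F[8]=-15.000 → step 9: x=-0.113, v=-1.316, θ₁=0.064, ω₁=1.755, θ₂=0.079, ω₂=0.534
apply F[9]=-15.000 → step 10: x=-0.140, v=-1.481, θ₁=0.102, ω₁=2.050, θ₂=0.090, ω₂=0.535
apply F[10]=+3.872 → step 11: x=-0.170, v=-1.456, θ₁=0.143, ω₁=2.059, θ₂=0.100, ω₂=0.521
apply F[11]=+15.000 → step 12: x=-0.198, v=-1.324, θ₁=0.183, ω₁=1.919, θ₂=0.110, ω₂=0.486
apply F[12]=+15.000 → step 13: x=-0.223, v=-1.198, θ₁=0.220, ω₁=1.816, θ₂=0.120, ω₂=0.432
apply F[13]=+15.000 → step 14: x=-0.246, v=-1.078, θ₁=0.256, ω₁=1.749, θ₂=0.128, ω₂=0.360
apply F[14]=+15.000 → step 15: x=-0.266, v=-0.963, θ₁=0.291, ω₁=1.714, θ₂=0.134, ω₂=0.269
apply F[15]=+15.000 → step 16: x=-0.284, v=-0.853, θ₁=0.325, ω₁=1.711, θ₂=0.138, ω₂=0.160
apply F[16]=+15.000 → step 17: x=-0.300, v=-0.748, θ₁=0.359, ω₁=1.738, θ₂=0.140, ω₂=0.033
apply F[17]=+15.000 → step 18: x=-0.314, v=-0.645, θ₁=0.394, ω₁=1.792, θ₂=0.139, ω₂=-0.110
apply F[18]=+15.000 → step 19: x=-0.326, v=-0.545, θ₁=0.431, ω₁=1.871, θ₂=0.136, ω₂=-0.268
apply F[19]=+15.000 → step 20: x=-0.336, v=-0.446, θ₁=0.469, ω₁=1.973, θ₂=0.129, ω₂=-0.440
apply F[20]=+15.000 → step 21: x=-0.344, v=-0.347, θ₁=0.510, ω₁=2.092, θ₂=0.118, ω₂=-0.622
apply F[21]=+15.000 → step 22: x=-0.350, v=-0.247, θ₁=0.553, ω₁=2.225, θ₂=0.104, ω₂=-0.811
Max |angle| over trajectory = 0.553 rad; bound = 0.622 → within bound.

Answer: yes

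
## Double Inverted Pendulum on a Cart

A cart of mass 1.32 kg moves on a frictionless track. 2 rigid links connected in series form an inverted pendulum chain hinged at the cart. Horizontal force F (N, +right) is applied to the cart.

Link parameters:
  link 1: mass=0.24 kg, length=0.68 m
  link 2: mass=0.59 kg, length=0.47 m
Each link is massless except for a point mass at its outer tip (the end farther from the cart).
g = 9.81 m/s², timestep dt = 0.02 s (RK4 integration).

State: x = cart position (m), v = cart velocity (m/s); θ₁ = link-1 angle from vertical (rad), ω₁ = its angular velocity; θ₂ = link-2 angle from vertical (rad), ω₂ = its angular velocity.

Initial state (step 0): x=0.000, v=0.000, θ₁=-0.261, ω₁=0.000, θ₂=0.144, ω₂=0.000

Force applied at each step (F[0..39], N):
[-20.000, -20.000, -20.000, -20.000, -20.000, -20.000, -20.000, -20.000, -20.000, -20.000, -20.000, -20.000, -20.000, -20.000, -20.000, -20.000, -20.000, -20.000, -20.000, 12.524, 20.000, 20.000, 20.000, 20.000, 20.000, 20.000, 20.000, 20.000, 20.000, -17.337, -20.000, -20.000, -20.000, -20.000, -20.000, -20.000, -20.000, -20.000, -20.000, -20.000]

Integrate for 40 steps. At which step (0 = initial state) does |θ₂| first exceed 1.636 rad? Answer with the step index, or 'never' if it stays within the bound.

apply F[0]=-20.000 → step 1: x=-0.003, v=-0.273, θ₁=-0.260, ω₁=0.068, θ₂=0.149, ω₂=0.545
apply F[1]=-20.000 → step 2: x=-0.011, v=-0.546, θ₁=-0.258, ω₁=0.142, θ₂=0.166, ω₂=1.087
apply F[2]=-20.000 → step 3: x=-0.025, v=-0.822, θ₁=-0.255, ω₁=0.230, θ₂=0.193, ω₂=1.622
apply F[3]=-20.000 → step 4: x=-0.044, v=-1.100, θ₁=-0.249, ω₁=0.340, θ₂=0.231, ω₂=2.144
apply F[4]=-20.000 → step 5: x=-0.069, v=-1.381, θ₁=-0.241, ω₁=0.482, θ₂=0.279, ω₂=2.645
apply F[5]=-20.000 → step 6: x=-0.099, v=-1.666, θ₁=-0.229, ω₁=0.667, θ₂=0.336, ω₂=3.115
apply F[6]=-20.000 → step 7: x=-0.135, v=-1.954, θ₁=-0.214, ω₁=0.903, θ₂=0.403, ω₂=3.545
apply F[7]=-20.000 → step 8: x=-0.177, v=-2.247, θ₁=-0.193, ω₁=1.199, θ₂=0.478, ω₂=3.923
apply F[8]=-20.000 → step 9: x=-0.225, v=-2.542, θ₁=-0.165, ω₁=1.561, θ₂=0.559, ω₂=4.239
apply F[9]=-20.000 → step 10: x=-0.279, v=-2.841, θ₁=-0.130, ω₁=1.995, θ₂=0.647, ω₂=4.478
apply F[10]=-20.000 → step 11: x=-0.339, v=-3.142, θ₁=-0.085, ω₁=2.501, θ₂=0.738, ω₂=4.623
apply F[11]=-20.000 → step 12: x=-0.405, v=-3.445, θ₁=-0.029, ω₁=3.078, θ₂=0.831, ω₂=4.650
apply F[12]=-20.000 → step 13: x=-0.477, v=-3.747, θ₁=0.038, ω₁=3.722, θ₂=0.923, ω₂=4.528
apply F[13]=-20.000 → step 14: x=-0.555, v=-4.048, θ₁=0.120, ω₁=4.428, θ₂=1.011, ω₂=4.218
apply F[14]=-20.000 → step 15: x=-0.638, v=-4.340, θ₁=0.216, ω₁=5.189, θ₂=1.090, ω₂=3.674
apply F[15]=-20.000 → step 16: x=-0.728, v=-4.618, θ₁=0.328, ω₁=6.009, θ₂=1.156, ω₂=2.843
apply F[16]=-20.000 → step 17: x=-0.823, v=-4.866, θ₁=0.457, ω₁=6.901, θ₂=1.201, ω₂=1.667
apply F[17]=-20.000 → step 18: x=-0.922, v=-5.059, θ₁=0.605, ω₁=7.904, θ₂=1.220, ω₂=0.081
apply F[18]=-20.000 → step 19: x=-1.025, v=-5.142, θ₁=0.774, ω₁=9.036, θ₂=1.202, ω₂=-1.916
apply F[19]=+12.524 → step 20: x=-1.123, v=-4.671, θ₁=0.959, ω₁=9.433, θ₂=1.150, ω₂=-3.213
apply F[20]=+20.000 → step 21: x=-1.210, v=-4.029, θ₁=1.148, ω₁=9.363, θ₂=1.081, ω₂=-3.498
apply F[21]=+20.000 → step 22: x=-1.284, v=-3.417, θ₁=1.331, ω₁=8.982, θ₂=1.017, ω₂=-2.787
apply F[22]=+20.000 → step 23: x=-1.347, v=-2.883, θ₁=1.507, ω₁=8.630, θ₂=0.972, ω₂=-1.671
apply F[23]=+20.000 → step 24: x=-1.400, v=-2.404, θ₁=1.678, ω₁=8.446, θ₂=0.950, ω₂=-0.456
apply F[24]=+20.000 → step 25: x=-1.444, v=-1.950, θ₁=1.846, ω₁=8.416, θ₂=0.954, ω₂=0.841
apply F[25]=+20.000 → step 26: x=-1.478, v=-1.507, θ₁=2.015, ω₁=8.491, θ₂=0.985, ω₂=2.283
apply F[26]=+20.000 → step 27: x=-1.504, v=-1.067, θ₁=2.186, ω₁=8.604, θ₂=1.047, ω₂=3.935
apply F[27]=+20.000 → step 28: x=-1.521, v=-0.629, θ₁=2.359, ω₁=8.664, θ₂=1.144, ω₂=5.842
apply F[28]=+20.000 → step 29: x=-1.529, v=-0.201, θ₁=2.531, ω₁=8.537, θ₂=1.282, ω₂=8.002
apply F[29]=-17.337 → step 30: x=-1.534, v=-0.336, θ₁=2.690, ω₁=7.234, θ₂=1.471, ω₂=10.806
apply F[30]=-20.000 → step 31: x=-1.543, v=-0.548, θ₁=2.816, ω₁=5.220, θ₂=1.713, ω₂=13.426
apply F[31]=-20.000 → step 32: x=-1.556, v=-0.770, θ₁=2.893, ω₁=2.423, θ₂=2.009, ω₂=16.276
apply F[32]=-20.000 → step 33: x=-1.574, v=-0.929, θ₁=2.905, ω₁=-1.565, θ₂=2.375, ω₂=20.816
apply F[33]=-20.000 → step 34: x=-1.591, v=-0.636, θ₁=2.828, ω₁=-4.941, θ₂=2.858, ω₂=26.233
apply F[34]=-20.000 → step 35: x=-1.599, v=-0.282, θ₁=2.774, ω₁=-0.012, θ₂=3.331, ω₂=20.248
apply F[35]=-20.000 → step 36: x=-1.605, v=-0.380, θ₁=2.813, ω₁=3.636, θ₂=3.688, ω₂=15.832
apply F[36]=-20.000 → step 37: x=-1.615, v=-0.594, θ₁=2.910, ω₁=5.906, θ₂=3.973, ω₂=12.785
apply F[37]=-20.000 → step 38: x=-1.629, v=-0.854, θ₁=3.044, ω₁=7.318, θ₂=4.201, ω₂=10.060
apply F[38]=-20.000 → step 39: x=-1.649, v=-1.151, θ₁=3.199, ω₁=8.090, θ₂=4.376, ω₂=7.385
apply F[39]=-20.000 → step 40: x=-1.675, v=-1.488, θ₁=3.364, ω₁=8.407, θ₂=4.497, ω₂=4.792
|θ₂| = 1.713 > 1.636 first at step 31.

Answer: 31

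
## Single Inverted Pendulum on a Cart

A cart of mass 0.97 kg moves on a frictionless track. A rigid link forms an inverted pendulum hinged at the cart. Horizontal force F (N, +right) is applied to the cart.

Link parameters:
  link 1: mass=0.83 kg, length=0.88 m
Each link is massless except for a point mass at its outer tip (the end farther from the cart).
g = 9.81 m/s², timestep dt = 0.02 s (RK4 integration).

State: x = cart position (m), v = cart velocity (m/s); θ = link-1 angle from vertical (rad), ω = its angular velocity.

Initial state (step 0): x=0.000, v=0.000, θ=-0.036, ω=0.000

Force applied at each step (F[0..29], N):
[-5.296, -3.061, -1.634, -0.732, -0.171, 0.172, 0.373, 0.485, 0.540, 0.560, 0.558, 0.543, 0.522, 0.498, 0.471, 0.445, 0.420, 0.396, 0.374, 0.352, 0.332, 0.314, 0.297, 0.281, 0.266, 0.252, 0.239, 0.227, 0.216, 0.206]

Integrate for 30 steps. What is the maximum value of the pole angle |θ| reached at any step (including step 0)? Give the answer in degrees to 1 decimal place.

Answer: 2.1°

Derivation:
apply F[0]=-5.296 → step 1: x=-0.001, v=-0.103, θ=-0.035, ω=0.109
apply F[1]=-3.061 → step 2: x=-0.004, v=-0.161, θ=-0.032, ω=0.167
apply F[2]=-1.634 → step 3: x=-0.007, v=-0.189, θ=-0.029, ω=0.193
apply F[3]=-0.732 → step 4: x=-0.011, v=-0.200, θ=-0.025, ω=0.199
apply F[4]=-0.171 → step 5: x=-0.015, v=-0.199, θ=-0.021, ω=0.193
apply F[5]=+0.172 → step 6: x=-0.019, v=-0.193, θ=-0.017, ω=0.182
apply F[6]=+0.373 → step 7: x=-0.023, v=-0.183, θ=-0.014, ω=0.167
apply F[7]=+0.485 → step 8: x=-0.026, v=-0.171, θ=-0.010, ω=0.150
apply F[8]=+0.540 → step 9: x=-0.030, v=-0.158, θ=-0.008, ω=0.134
apply F[9]=+0.560 → step 10: x=-0.033, v=-0.145, θ=-0.005, ω=0.118
apply F[10]=+0.558 → step 11: x=-0.035, v=-0.133, θ=-0.003, ω=0.104
apply F[11]=+0.543 → step 12: x=-0.038, v=-0.122, θ=-0.001, ω=0.090
apply F[12]=+0.522 → step 13: x=-0.040, v=-0.111, θ=0.001, ω=0.078
apply F[13]=+0.498 → step 14: x=-0.042, v=-0.101, θ=0.002, ω=0.067
apply F[14]=+0.471 → step 15: x=-0.044, v=-0.092, θ=0.004, ω=0.057
apply F[15]=+0.445 → step 16: x=-0.046, v=-0.083, θ=0.005, ω=0.048
apply F[16]=+0.420 → step 17: x=-0.048, v=-0.075, θ=0.005, ω=0.041
apply F[17]=+0.396 → step 18: x=-0.049, v=-0.068, θ=0.006, ω=0.034
apply F[18]=+0.374 → step 19: x=-0.050, v=-0.062, θ=0.007, ω=0.028
apply F[19]=+0.352 → step 20: x=-0.052, v=-0.056, θ=0.007, ω=0.022
apply F[20]=+0.332 → step 21: x=-0.053, v=-0.050, θ=0.008, ω=0.018
apply F[21]=+0.314 → step 22: x=-0.054, v=-0.045, θ=0.008, ω=0.014
apply F[22]=+0.297 → step 23: x=-0.054, v=-0.040, θ=0.008, ω=0.010
apply F[23]=+0.281 → step 24: x=-0.055, v=-0.036, θ=0.008, ω=0.007
apply F[24]=+0.266 → step 25: x=-0.056, v=-0.032, θ=0.009, ω=0.004
apply F[25]=+0.252 → step 26: x=-0.056, v=-0.028, θ=0.009, ω=0.002
apply F[26]=+0.239 → step 27: x=-0.057, v=-0.024, θ=0.009, ω=-0.000
apply F[27]=+0.227 → step 28: x=-0.057, v=-0.021, θ=0.009, ω=-0.002
apply F[28]=+0.216 → step 29: x=-0.058, v=-0.018, θ=0.009, ω=-0.003
apply F[29]=+0.206 → step 30: x=-0.058, v=-0.015, θ=0.008, ω=-0.005
Max |angle| over trajectory = 0.036 rad = 2.1°.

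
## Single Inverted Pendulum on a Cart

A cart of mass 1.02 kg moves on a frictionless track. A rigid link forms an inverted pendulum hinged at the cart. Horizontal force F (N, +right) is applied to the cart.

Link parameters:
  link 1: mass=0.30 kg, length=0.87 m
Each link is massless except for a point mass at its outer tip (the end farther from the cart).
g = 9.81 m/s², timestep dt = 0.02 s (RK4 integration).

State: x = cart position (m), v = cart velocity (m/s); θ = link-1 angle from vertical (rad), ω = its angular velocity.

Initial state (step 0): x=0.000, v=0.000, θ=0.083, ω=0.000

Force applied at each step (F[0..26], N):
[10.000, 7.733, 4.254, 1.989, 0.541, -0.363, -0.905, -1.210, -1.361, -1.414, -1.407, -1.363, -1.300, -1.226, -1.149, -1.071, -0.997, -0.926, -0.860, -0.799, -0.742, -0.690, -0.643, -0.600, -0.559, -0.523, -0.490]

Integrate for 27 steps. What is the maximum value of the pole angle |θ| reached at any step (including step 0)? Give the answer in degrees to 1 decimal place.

Answer: 4.8°

Derivation:
apply F[0]=+10.000 → step 1: x=0.002, v=0.191, θ=0.081, ω=-0.200
apply F[1]=+7.733 → step 2: x=0.007, v=0.338, θ=0.075, ω=-0.351
apply F[2]=+4.254 → step 3: x=0.015, v=0.417, θ=0.068, ω=-0.426
apply F[3]=+1.989 → step 4: x=0.023, v=0.452, θ=0.059, ω=-0.452
apply F[4]=+0.541 → step 5: x=0.033, v=0.460, θ=0.050, ω=-0.448
apply F[5]=-0.363 → step 6: x=0.042, v=0.450, θ=0.041, ω=-0.427
apply F[6]=-0.905 → step 7: x=0.050, v=0.430, θ=0.033, ω=-0.396
apply F[7]=-1.210 → step 8: x=0.059, v=0.405, θ=0.025, ω=-0.360
apply F[8]=-1.361 → step 9: x=0.067, v=0.377, θ=0.019, ω=-0.323
apply F[9]=-1.414 → step 10: x=0.074, v=0.349, θ=0.013, ω=-0.286
apply F[10]=-1.407 → step 11: x=0.081, v=0.320, θ=0.007, ω=-0.252
apply F[11]=-1.363 → step 12: x=0.087, v=0.293, θ=0.002, ω=-0.220
apply F[12]=-1.300 → step 13: x=0.092, v=0.268, θ=-0.002, ω=-0.190
apply F[13]=-1.226 → step 14: x=0.097, v=0.244, θ=-0.005, ω=-0.164
apply F[14]=-1.149 → step 15: x=0.102, v=0.222, θ=-0.008, ω=-0.140
apply F[15]=-1.071 → step 16: x=0.106, v=0.201, θ=-0.011, ω=-0.118
apply F[16]=-0.997 → step 17: x=0.110, v=0.183, θ=-0.013, ω=-0.099
apply F[17]=-0.926 → step 18: x=0.114, v=0.165, θ=-0.015, ω=-0.083
apply F[18]=-0.860 → step 19: x=0.117, v=0.149, θ=-0.016, ω=-0.068
apply F[19]=-0.799 → step 20: x=0.120, v=0.135, θ=-0.018, ω=-0.055
apply F[20]=-0.742 → step 21: x=0.122, v=0.121, θ=-0.019, ω=-0.043
apply F[21]=-0.690 → step 22: x=0.125, v=0.109, θ=-0.019, ω=-0.033
apply F[22]=-0.643 → step 23: x=0.127, v=0.097, θ=-0.020, ω=-0.025
apply F[23]=-0.600 → step 24: x=0.128, v=0.087, θ=-0.020, ω=-0.017
apply F[24]=-0.559 → step 25: x=0.130, v=0.077, θ=-0.021, ω=-0.010
apply F[25]=-0.523 → step 26: x=0.131, v=0.068, θ=-0.021, ω=-0.004
apply F[26]=-0.490 → step 27: x=0.133, v=0.059, θ=-0.021, ω=0.001
Max |angle| over trajectory = 0.083 rad = 4.8°.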